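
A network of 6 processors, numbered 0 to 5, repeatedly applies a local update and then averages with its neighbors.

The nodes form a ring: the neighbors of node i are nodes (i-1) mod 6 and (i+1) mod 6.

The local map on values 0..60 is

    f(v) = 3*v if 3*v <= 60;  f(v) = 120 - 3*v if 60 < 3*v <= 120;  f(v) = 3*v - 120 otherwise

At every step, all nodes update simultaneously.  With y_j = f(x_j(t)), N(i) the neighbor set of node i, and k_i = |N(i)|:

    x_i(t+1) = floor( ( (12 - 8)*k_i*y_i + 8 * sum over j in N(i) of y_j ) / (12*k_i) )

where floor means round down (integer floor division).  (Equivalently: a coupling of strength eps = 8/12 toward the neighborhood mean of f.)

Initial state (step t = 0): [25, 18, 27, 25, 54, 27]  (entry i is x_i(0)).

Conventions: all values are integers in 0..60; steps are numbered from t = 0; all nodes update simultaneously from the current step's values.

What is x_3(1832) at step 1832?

Answer: x_3(1832) = 30
Key observation: The state at step 7, [30, 30, 30, 30, 30, 30], reappears at step 8: the system is in a cycle of period 1 from step 7 on.  Therefore the state at step 1832 equals the state at step 7 + ((1832 - 7) mod 1) = 7, which is [30, 30, 30, 30, 30, 30].

Derivation:
t=0: [25, 18, 27, 25, 54, 27]
t=1: [46, 46, 46, 42, 42, 42]
t=2: [14, 18, 14, 10, 6, 10]
t=3: [42, 46, 42, 30, 26, 30]
t=4: [18, 10, 18, 26, 34, 26]
t=5: [42, 46, 42, 38, 34, 38]
t=6: [10, 10, 10, 10, 10, 10]
t=7: [30, 30, 30, 30, 30, 30]
t=8: [30, 30, 30, 30, 30, 30]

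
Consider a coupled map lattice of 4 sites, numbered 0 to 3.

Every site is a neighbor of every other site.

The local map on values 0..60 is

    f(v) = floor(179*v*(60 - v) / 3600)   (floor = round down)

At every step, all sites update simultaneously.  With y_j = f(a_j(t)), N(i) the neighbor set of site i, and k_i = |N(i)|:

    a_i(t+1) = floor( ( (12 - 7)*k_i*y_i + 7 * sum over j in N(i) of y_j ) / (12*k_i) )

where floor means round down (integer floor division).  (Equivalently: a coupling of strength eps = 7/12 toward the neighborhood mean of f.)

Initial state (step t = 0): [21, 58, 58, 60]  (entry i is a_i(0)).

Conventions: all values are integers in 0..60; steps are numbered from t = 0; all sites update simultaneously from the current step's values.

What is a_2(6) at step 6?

Simulating step by step:
t=0: [21, 58, 58, 60]
t=1: [18, 10, 10, 9]
t=2: [29, 26, 26, 25]
t=3: [43, 43, 43, 43]
t=4: [36, 36, 36, 36]
t=5: [42, 42, 42, 42]
t=6: [37, 37, 37, 37]

Answer: a_2(6) = 37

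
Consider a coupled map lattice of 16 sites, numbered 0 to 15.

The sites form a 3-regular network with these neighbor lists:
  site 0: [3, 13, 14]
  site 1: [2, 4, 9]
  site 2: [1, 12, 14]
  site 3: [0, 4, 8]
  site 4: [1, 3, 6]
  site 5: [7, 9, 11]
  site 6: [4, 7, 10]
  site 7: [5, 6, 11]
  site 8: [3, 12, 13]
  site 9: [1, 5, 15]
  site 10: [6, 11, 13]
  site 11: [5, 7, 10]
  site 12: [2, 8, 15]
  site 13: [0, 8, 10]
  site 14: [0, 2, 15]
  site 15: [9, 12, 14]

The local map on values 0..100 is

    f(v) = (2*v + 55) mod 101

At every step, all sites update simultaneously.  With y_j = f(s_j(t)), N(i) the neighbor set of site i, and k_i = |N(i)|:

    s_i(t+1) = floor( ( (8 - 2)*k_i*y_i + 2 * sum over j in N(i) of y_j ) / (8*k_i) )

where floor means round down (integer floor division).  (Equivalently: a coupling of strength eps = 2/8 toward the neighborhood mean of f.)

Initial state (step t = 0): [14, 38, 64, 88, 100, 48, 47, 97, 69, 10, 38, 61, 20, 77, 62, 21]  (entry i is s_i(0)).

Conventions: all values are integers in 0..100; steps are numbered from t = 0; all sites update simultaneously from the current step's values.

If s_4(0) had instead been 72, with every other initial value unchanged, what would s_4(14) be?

Simulating step by step:
t=0: [14, 38, 64, 88, 72, 48, 47, 97, 69, 10, 38, 61, 20, 77, 62, 21]
t=1: [71, 43, 78, 44, 82, 54, 50, 49, 79, 71, 33, 67, 93, 22, 80, 93]
t=2: [84, 40, 14, 41, 24, 66, 47, 56, 23, 83, 35, 77, 34, 84, 21, 41]
t=3: [28, 34, 75, 28, 11, 72, 43, 61, 6, 27, 24, 19, 26, 19, 84, 38]
t=4: [17, 23, 6, 20, 63, 88, 42, 76, 59, 18, 20, 84, 12, 76, 19, 25]
t=5: [82, 19, 64, 91, 71, 31, 43, 11, 68, 71, 76, 26, 71, 25, 83, 24]
t=6: [17, 92, 78, 43, 86, 26, 44, 62, 78, 81, 7, 12, 86, 12, 22, 19]
t=7: [84, 31, 20, 40, 28, 18, 45, 69, 18, 22, 68, 72, 28, 73, 90, 81]
t=8: [29, 29, 76, 35, 15, 92, 49, 88, 80, 84, 87, 96, 24, 91, 35, 23]
t=9: [15, 18, 6, 27, 71, 35, 50, 32, 14, 19, 31, 41, 3, 30, 19, 3]
t=10: [73, 89, 70, 28, 84, 30, 51, 23, 69, 84, 20, 31, 63, 25, 87, 66]
t=11: [78, 34, 82, 25, 23, 13, 51, 7, 76, 26, 77, 21, 82, 26, 43, 75]
t=12: [10, 18, 19, 4, 6, 75, 48, 71, 6, 13, 18, 85, 14, 6, 32, 7]
t=13: [68, 88, 85, 64, 67, 18, 58, 78, 68, 74, 79, 33, 81, 69, 33, 66]
t=14: [83, 31, 22, 83, 81, 70, 61, 21, 83, 17, 23, 24, 27, 84, 31, 67]

Answer: s_4(14) = 81
Key observation: This trace re-runs the system from the modified initial state.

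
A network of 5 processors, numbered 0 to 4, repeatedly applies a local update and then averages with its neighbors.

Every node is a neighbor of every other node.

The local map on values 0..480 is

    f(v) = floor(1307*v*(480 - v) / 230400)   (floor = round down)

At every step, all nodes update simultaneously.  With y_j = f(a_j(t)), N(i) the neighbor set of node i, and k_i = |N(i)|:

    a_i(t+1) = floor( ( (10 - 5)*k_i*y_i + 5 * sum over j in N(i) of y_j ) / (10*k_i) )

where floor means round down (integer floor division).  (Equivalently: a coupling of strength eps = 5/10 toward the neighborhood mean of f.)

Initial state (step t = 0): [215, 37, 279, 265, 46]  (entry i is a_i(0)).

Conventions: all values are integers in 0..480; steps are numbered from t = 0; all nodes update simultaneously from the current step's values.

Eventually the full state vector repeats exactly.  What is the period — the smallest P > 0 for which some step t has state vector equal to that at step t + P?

Simulating step by step:
t=0: [215, 37, 279, 265, 46]
t=1: [267, 180, 265, 267, 188]
t=2: [318, 312, 319, 318, 314]
t=3: [292, 294, 292, 292, 294]
t=4: [310, 310, 310, 310, 310]
t=5: [298, 298, 298, 298, 298]
t=6: [307, 307, 307, 307, 307]
t=7: [301, 301, 301, 301, 301]
t=8: [305, 305, 305, 305, 305]
t=9: [302, 302, 302, 302, 302]
t=10: [304, 304, 304, 304, 304]
t=11: [303, 303, 303, 303, 303]
t=12: [304, 304, 304, 304, 304]

Answer: 2
Key observation: The state at step 10, [304, 304, 304, 304, 304], reappears at step 12 — and no state repeats earlier — so the cycle the system enters has period 2.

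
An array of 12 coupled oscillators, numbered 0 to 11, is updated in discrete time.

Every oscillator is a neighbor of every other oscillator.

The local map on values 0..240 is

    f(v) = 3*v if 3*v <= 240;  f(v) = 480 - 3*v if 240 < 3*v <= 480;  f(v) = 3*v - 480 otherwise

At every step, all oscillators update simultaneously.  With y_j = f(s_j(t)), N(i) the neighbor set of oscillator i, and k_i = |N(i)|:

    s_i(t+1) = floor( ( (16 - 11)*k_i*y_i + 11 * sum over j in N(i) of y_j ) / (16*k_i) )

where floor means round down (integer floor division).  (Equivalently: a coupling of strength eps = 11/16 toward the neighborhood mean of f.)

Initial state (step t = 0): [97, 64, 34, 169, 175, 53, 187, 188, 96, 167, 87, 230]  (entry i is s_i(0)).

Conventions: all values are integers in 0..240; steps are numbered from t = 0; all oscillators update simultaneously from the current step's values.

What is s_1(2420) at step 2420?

Answer: s_1(2420) = 73
Key observation: The state at step 12, [73, 73, 72, 71, 71, 73, 72, 72, 73, 71, 73, 73], reappears at step 16: the system is in a cycle of period 4 from step 12 on.  Therefore the state at step 2420 equals the state at step 12 + ((2420 - 12) mod 4) = 12, which is [73, 73, 72, 71, 71, 73, 72, 72, 73, 71, 73, 73].

Derivation:
t=0: [97, 64, 34, 169, 175, 53, 187, 188, 96, 167, 87, 230]
t=1: [142, 143, 120, 101, 106, 134, 115, 116, 143, 100, 149, 147]
t=2: [89, 88, 105, 120, 116, 95, 109, 108, 88, 120, 84, 85]
t=3: [186, 187, 174, 163, 166, 182, 171, 172, 187, 163, 190, 189]
t=4: [58, 59, 49, 41, 43, 55, 47, 48, 59, 41, 61, 61]
t=5: [160, 160, 153, 147, 148, 157, 151, 152, 160, 147, 162, 162]
t=6: [12, 12, 18, 22, 21, 15, 19, 18, 12, 22, 14, 14]
t=7: [46, 46, 50, 53, 53, 48, 51, 50, 46, 53, 47, 47]
t=8: [145, 145, 148, 150, 150, 146, 148, 148, 145, 150, 145, 145]
t=9: [40, 40, 38, 36, 36, 39, 38, 38, 40, 36, 40, 40]
t=10: [116, 116, 114, 113, 113, 115, 114, 114, 116, 113, 116, 116]
t=11: [135, 135, 136, 137, 137, 135, 136, 136, 135, 137, 135, 135]
t=12: [73, 73, 72, 71, 71, 73, 72, 72, 73, 71, 73, 73]
t=13: [217, 217, 216, 215, 215, 217, 216, 216, 217, 215, 217, 217]
t=14: [169, 169, 168, 167, 167, 169, 168, 168, 169, 167, 169, 169]
t=15: [25, 25, 24, 23, 23, 25, 24, 24, 25, 23, 25, 25]
t=16: [73, 73, 72, 71, 71, 73, 72, 72, 73, 71, 73, 73]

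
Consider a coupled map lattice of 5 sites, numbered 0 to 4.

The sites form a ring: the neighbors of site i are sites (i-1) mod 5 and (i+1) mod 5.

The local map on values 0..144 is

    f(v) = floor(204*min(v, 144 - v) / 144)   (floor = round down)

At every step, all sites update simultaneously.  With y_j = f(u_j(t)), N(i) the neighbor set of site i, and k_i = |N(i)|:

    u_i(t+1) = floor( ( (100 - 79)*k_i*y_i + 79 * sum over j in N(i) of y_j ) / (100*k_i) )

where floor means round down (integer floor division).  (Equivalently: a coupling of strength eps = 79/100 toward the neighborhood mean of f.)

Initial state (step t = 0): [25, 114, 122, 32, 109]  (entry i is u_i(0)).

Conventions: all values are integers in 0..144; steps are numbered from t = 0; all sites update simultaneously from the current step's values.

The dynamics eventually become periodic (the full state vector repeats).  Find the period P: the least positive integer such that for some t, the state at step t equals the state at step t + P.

Answer: 6
Key observation: The state at step 6, [99, 99, 99, 99, 99], reappears at step 12 — and no state repeats earlier — so the cycle the system enters has period 6.

Derivation:
t=0: [25, 114, 122, 32, 109]
t=1: [43, 34, 40, 41, 41]
t=2: [54, 55, 53, 57, 58]
t=3: [78, 75, 77, 78, 78]
t=4: [94, 94, 94, 93, 93]
t=5: [70, 70, 70, 71, 71]
t=6: [99, 99, 99, 99, 99]
t=7: [63, 63, 63, 63, 63]
t=8: [89, 89, 89, 89, 89]
t=9: [77, 77, 77, 77, 77]
t=10: [94, 94, 94, 94, 94]
t=11: [70, 70, 70, 70, 70]
t=12: [99, 99, 99, 99, 99]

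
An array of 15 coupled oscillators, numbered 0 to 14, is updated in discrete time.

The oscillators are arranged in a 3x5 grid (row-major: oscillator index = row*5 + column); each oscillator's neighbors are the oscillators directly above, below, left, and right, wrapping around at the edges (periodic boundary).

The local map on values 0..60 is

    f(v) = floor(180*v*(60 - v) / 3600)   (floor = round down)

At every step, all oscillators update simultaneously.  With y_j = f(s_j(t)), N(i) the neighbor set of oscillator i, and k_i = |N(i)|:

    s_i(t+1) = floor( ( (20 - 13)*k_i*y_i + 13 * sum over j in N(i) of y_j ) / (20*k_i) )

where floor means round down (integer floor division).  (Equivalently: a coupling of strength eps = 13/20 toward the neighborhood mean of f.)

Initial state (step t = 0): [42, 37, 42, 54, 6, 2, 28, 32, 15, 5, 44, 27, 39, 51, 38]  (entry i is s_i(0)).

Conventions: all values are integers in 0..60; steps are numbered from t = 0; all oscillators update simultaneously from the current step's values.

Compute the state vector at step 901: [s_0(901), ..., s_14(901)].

Simulating step by step:
t=0: [42, 37, 42, 54, 6, 2, 28, 32, 15, 5, 44, 27, 39, 51, 38]
t=1: [28, 41, 36, 23, 22, 22, 37, 40, 26, 19, 32, 41, 37, 28, 28]
t=2: [42, 40, 41, 42, 41, 41, 40, 41, 42, 40, 42, 40, 41, 43, 42]
t=3: [37, 39, 38, 37, 37, 38, 39, 38, 37, 38, 37, 39, 38, 36, 37]
t=4: [41, 40, 41, 42, 41, 41, 40, 41, 41, 41, 41, 40, 41, 42, 42]
t=5: [38, 39, 38, 37, 37, 38, 39, 38, 37, 37, 38, 39, 38, 37, 37]
t=6: [41, 40, 41, 41, 41, 41, 40, 41, 41, 41, 41, 40, 41, 41, 41]
t=7: [38, 39, 38, 38, 38, 38, 39, 38, 38, 38, 38, 39, 38, 38, 38]
t=8: [40, 40, 40, 41, 41, 40, 40, 40, 41, 41, 40, 40, 40, 41, 41]
t=9: [39, 40, 39, 38, 38, 39, 40, 39, 38, 38, 39, 40, 39, 38, 38]
t=10: [40, 40, 40, 40, 40, 40, 40, 40, 40, 40, 40, 40, 40, 40, 40]
t=11: [40, 40, 40, 40, 40, 40, 40, 40, 40, 40, 40, 40, 40, 40, 40]

Answer: [40, 40, 40, 40, 40, 40, 40, 40, 40, 40, 40, 40, 40, 40, 40]
Key observation: The state at step 10, [40, 40, 40, 40, 40, 40, 40, 40, 40, 40, 40, 40, 40, 40, 40], reappears at step 11: the system is in a cycle of period 1 from step 10 on.  Therefore the state at step 901 equals the state at step 10 + ((901 - 10) mod 1) = 10, which is [40, 40, 40, 40, 40, 40, 40, 40, 40, 40, 40, 40, 40, 40, 40].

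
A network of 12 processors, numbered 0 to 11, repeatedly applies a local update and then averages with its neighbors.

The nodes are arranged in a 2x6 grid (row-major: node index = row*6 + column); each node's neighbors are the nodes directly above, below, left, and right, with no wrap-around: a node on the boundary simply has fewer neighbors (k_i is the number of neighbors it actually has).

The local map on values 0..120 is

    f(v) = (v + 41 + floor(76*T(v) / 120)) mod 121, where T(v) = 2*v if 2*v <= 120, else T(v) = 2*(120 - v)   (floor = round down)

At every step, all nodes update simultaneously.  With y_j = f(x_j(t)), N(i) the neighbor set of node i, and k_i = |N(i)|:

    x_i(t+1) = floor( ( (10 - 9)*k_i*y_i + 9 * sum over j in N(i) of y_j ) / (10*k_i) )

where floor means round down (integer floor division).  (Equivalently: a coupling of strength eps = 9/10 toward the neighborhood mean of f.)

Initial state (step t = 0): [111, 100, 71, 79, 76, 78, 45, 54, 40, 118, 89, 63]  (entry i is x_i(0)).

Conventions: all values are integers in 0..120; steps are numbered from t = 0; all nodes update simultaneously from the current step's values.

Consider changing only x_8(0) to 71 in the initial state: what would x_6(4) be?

Simulating step by step:
t=0: [111, 100, 71, 79, 76, 78, 45, 54, 71, 118, 89, 63]
t=1: [34, 45, 49, 48, 49, 52, 40, 40, 45, 49, 48, 50]
t=2: [26, 49, 24, 30, 31, 32, 58, 17, 23, 26, 31, 32]
t=3: [46, 85, 79, 102, 111, 112, 85, 60, 91, 103, 108, 112]
t=4: [46, 43, 47, 45, 42, 42, 40, 49, 49, 44, 42, 42]

Answer: x_6(4) = 40
Key observation: This trace re-runs the system from the modified initial state.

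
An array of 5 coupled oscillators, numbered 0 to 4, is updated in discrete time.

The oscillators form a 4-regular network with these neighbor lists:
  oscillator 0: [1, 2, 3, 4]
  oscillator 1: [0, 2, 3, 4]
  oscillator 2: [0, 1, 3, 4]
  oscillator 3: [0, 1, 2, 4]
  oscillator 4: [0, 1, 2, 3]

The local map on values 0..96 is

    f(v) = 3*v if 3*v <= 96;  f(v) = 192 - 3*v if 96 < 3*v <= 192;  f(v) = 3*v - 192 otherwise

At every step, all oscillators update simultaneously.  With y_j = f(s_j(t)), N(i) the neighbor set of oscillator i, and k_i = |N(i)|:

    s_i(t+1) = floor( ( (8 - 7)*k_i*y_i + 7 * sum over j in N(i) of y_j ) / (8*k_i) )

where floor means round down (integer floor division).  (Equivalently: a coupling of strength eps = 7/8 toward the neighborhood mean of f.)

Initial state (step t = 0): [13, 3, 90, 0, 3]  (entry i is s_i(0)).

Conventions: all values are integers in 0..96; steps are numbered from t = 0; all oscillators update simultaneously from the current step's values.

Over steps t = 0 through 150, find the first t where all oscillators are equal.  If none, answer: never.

Simulating step by step:
t=0: [13, 3, 90, 0, 3]  (not all equal)
t=1: [25, 28, 22, 29, 28]  (not all equal)
t=2: [79, 78, 80, 78, 78]  (not all equal)
t=3: [43, 43, 43, 43, 43]  (all equal)

Answer: 3
Key observation: Synchronization is absorbing here: once all oscillators are equal they stay equal, and step 3 is the first all-equal step.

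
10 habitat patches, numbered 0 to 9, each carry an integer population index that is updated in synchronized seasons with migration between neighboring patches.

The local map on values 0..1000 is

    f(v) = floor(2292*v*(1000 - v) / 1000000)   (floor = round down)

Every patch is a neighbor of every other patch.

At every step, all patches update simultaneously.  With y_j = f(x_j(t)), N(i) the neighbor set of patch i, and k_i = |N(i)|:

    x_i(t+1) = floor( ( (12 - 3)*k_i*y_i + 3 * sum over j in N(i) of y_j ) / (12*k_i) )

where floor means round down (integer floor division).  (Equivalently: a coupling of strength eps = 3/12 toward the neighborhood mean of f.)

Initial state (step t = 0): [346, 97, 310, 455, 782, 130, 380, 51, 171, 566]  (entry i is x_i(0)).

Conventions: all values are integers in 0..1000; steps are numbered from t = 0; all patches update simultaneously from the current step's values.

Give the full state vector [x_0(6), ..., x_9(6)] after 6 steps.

Simulating step by step:
t=0: [346, 97, 310, 455, 782, 130, 380, 51, 171, 566]
t=1: [484, 254, 463, 520, 391, 297, 499, 189, 344, 516]
t=2: [557, 457, 554, 557, 537, 489, 557, 397, 517, 557]
t=3: [565, 567, 565, 565, 568, 570, 565, 552, 570, 565]
t=4: [562, 562, 562, 562, 562, 561, 562, 565, 561, 562]
t=5: [563, 563, 563, 563, 563, 563, 563, 563, 563, 563]
t=6: [563, 563, 563, 563, 563, 563, 563, 563, 563, 563]

Answer: [563, 563, 563, 563, 563, 563, 563, 563, 563, 563]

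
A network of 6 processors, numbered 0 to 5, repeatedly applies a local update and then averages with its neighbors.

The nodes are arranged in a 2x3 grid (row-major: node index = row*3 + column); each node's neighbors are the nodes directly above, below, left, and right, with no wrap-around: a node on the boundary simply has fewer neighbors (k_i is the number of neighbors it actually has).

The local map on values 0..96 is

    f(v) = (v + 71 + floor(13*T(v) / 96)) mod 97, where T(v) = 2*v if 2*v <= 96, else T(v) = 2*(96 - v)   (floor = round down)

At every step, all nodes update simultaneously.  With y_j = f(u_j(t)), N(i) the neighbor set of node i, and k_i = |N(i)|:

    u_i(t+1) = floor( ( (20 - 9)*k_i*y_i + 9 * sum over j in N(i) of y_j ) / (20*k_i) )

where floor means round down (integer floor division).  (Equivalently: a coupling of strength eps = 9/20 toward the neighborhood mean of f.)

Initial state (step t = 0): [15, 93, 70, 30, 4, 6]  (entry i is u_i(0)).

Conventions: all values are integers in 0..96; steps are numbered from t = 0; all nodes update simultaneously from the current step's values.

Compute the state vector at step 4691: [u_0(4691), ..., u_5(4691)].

Answer: [59, 59, 59, 59, 59, 59]
Key observation: The state at step 11, [59, 59, 59, 59, 59, 59], reappears at step 16: the system is in a cycle of period 5 from step 11 on.  Therefore the state at step 4691 equals the state at step 11 + ((4691 - 11) mod 5) = 11, which is [59, 59, 59, 59, 59, 59].

Derivation:
t=0: [15, 93, 70, 30, 4, 6]
t=1: [67, 69, 60, 43, 65, 71]
t=2: [43, 48, 46, 36, 45, 48]
t=3: [27, 32, 33, 23, 30, 33]
t=4: [8, 12, 14, 6, 11, 14]
t=5: [81, 85, 87, 80, 84, 87]
t=6: [59, 61, 62, 58, 60, 62]
t=7: [43, 43, 44, 42, 43, 44]
t=8: [27, 28, 28, 27, 28, 28]
t=9: [8, 8, 9, 8, 8, 9]
t=10: [81, 81, 81, 81, 81, 81]
t=11: [59, 59, 59, 59, 59, 59]
t=12: [43, 43, 43, 43, 43, 43]
t=13: [28, 28, 28, 28, 28, 28]
t=14: [9, 9, 9, 9, 9, 9]
t=15: [82, 82, 82, 82, 82, 82]
t=16: [59, 59, 59, 59, 59, 59]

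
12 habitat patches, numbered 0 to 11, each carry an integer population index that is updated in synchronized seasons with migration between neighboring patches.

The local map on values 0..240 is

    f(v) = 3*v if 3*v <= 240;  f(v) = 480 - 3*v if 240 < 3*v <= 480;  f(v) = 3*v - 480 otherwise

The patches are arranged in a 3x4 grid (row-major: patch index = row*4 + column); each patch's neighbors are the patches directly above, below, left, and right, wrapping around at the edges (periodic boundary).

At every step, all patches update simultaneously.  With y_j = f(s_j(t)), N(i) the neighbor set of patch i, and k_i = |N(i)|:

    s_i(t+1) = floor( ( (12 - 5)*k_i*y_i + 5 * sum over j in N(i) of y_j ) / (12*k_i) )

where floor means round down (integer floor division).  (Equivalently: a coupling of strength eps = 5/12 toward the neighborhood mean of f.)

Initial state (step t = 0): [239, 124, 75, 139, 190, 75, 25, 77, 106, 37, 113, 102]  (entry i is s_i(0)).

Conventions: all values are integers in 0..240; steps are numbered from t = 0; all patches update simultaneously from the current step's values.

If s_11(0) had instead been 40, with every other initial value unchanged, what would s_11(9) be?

Answer: s_11(9) = 171
Key observation: This trace re-runs the system from the modified initial state.

Derivation:
t=0: [239, 124, 75, 139, 190, 75, 25, 77, 106, 37, 113, 40]
t=1: [182, 146, 171, 121, 141, 171, 129, 171, 152, 131, 137, 132]
t=2: [63, 47, 52, 90, 49, 48, 71, 55, 44, 68, 71, 74]
t=3: [175, 154, 171, 198, 151, 157, 194, 178, 156, 184, 207, 204]
t=4: [44, 27, 58, 94, 28, 28, 84, 70, 35, 60, 117, 110]
t=5: [125, 106, 167, 184, 104, 108, 195, 191, 118, 146, 151, 154]
t=6: [116, 128, 50, 66, 148, 140, 92, 92, 108, 73, 35, 43]
t=7: [127, 114, 150, 179, 78, 92, 173, 178, 144, 171, 134, 144]
t=8: [107, 118, 50, 57, 178, 165, 60, 70, 71, 68, 61, 52]
t=9: [151, 128, 156, 170, 93, 67, 163, 180, 183, 174, 178, 171]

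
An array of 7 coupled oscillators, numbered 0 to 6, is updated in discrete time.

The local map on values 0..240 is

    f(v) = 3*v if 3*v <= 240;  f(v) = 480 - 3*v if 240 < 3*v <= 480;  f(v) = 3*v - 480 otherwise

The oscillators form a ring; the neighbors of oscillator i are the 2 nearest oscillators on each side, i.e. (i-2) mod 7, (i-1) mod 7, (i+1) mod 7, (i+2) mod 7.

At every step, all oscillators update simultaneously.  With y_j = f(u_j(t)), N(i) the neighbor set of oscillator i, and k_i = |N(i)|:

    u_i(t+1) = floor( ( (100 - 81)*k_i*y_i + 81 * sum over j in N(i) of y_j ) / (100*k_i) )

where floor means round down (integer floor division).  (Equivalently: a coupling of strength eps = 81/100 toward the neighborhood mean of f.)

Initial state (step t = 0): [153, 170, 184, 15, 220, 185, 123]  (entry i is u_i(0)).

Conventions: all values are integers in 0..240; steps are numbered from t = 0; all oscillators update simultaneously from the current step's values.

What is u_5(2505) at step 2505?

Answer: u_5(2505) = 180
Key observation: The state at step 18, [61, 61, 60, 60, 61, 60, 59], reappears at step 20: the system is in a cycle of period 2 from step 18 on.  Therefore the state at step 2505 equals the state at step 18 + ((2505 - 18) mod 2) = 19, which is [180, 180, 181, 181, 179, 180, 181].

Derivation:
t=0: [153, 170, 184, 15, 220, 185, 123]
t=1: [62, 56, 69, 80, 95, 86, 83]
t=2: [203, 206, 199, 205, 219, 214, 200]
t=3: [133, 127, 139, 145, 141, 144, 145]
t=4: [67, 66, 69, 62, 51, 55, 66]
t=5: [193, 198, 188, 181, 182, 180, 182]
t=6: [84, 84, 85, 77, 67, 70, 81]
t=7: [225, 229, 222, 218, 221, 221, 220]
t=8: [190, 188, 189, 186, 181, 183, 189]
t=9: [83, 85, 80, 76, 76, 77, 78]
t=10: [232, 231, 230, 230, 232, 230, 229]
t=11: [211, 211, 213, 211, 210, 211, 212]
t=12: [154, 154, 153, 153, 154, 153, 152]
t=13: [20, 20, 19, 19, 21, 20, 19]
t=14: [58, 58, 59, 59, 58, 59, 60]
t=15: [176, 176, 175, 175, 177, 176, 175]
t=16: [46, 46, 47, 47, 46, 47, 48]
t=17: [140, 140, 139, 139, 141, 140, 139]
t=18: [61, 61, 60, 60, 61, 60, 59]
t=19: [180, 180, 181, 181, 179, 180, 181]
t=20: [61, 61, 60, 60, 61, 60, 59]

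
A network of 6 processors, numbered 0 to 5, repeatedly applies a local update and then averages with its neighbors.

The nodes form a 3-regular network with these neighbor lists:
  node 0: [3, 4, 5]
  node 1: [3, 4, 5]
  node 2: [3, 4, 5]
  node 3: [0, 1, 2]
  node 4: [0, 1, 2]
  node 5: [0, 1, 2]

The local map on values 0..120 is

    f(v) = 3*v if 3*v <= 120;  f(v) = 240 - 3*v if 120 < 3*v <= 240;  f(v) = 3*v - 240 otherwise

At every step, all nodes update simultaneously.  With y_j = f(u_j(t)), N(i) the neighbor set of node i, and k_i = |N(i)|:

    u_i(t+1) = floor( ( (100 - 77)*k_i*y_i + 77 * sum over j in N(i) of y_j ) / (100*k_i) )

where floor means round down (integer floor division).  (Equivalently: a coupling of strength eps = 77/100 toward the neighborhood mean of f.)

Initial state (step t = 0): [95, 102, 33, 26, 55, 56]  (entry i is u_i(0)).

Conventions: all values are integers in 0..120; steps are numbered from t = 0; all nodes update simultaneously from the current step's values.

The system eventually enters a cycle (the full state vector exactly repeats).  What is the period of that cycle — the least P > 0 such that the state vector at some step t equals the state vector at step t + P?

Simulating step by step:
t=0: [95, 102, 33, 26, 55, 56]
t=1: [68, 72, 80, 71, 71, 70]
t=2: [29, 27, 21, 21, 21, 22]
t=3: [69, 67, 63, 73, 73, 74]
t=4: [22, 24, 27, 36, 36, 35]
t=5: [97, 98, 101, 81, 81, 80]
t=6: [13, 13, 16, 43, 43, 43]
t=7: [94, 94, 96, 57, 57, 57]
t=8: [62, 62, 64, 49, 49, 49]
t=9: [84, 84, 82, 61, 61, 61]
t=10: [46, 46, 45, 20, 20, 20]
t=11: [69, 69, 70, 93, 93, 93]
t=12: [37, 37, 36, 33, 33, 33]
t=13: [101, 101, 101, 107, 107, 107]
t=14: [76, 76, 76, 67, 67, 67]
t=15: [32, 32, 32, 18, 18, 18]
t=16: [63, 63, 63, 86, 86, 86]
t=17: [25, 25, 25, 43, 43, 43]
t=18: [102, 102, 102, 83, 83, 83]
t=19: [22, 22, 22, 52, 52, 52]
t=20: [79, 79, 79, 70, 70, 70]
t=21: [23, 23, 23, 9, 9, 9]
t=22: [36, 36, 36, 59, 59, 59]
t=23: [73, 73, 73, 97, 97, 97]
t=24: [44, 44, 44, 27, 27, 27]
t=25: [87, 87, 87, 101, 101, 101]
t=26: [53, 53, 53, 30, 30, 30]
t=27: [87, 87, 87, 83, 83, 83]
t=28: [11, 11, 11, 18, 18, 18]
t=29: [49, 49, 49, 37, 37, 37]
t=30: [106, 106, 106, 97, 97, 97]
t=31: [57, 57, 57, 71, 71, 71]
t=32: [36, 36, 36, 59, 59, 59]

Answer: 10
Key observation: The state at step 22, [36, 36, 36, 59, 59, 59], reappears at step 32 — and no state repeats earlier — so the cycle the system enters has period 10.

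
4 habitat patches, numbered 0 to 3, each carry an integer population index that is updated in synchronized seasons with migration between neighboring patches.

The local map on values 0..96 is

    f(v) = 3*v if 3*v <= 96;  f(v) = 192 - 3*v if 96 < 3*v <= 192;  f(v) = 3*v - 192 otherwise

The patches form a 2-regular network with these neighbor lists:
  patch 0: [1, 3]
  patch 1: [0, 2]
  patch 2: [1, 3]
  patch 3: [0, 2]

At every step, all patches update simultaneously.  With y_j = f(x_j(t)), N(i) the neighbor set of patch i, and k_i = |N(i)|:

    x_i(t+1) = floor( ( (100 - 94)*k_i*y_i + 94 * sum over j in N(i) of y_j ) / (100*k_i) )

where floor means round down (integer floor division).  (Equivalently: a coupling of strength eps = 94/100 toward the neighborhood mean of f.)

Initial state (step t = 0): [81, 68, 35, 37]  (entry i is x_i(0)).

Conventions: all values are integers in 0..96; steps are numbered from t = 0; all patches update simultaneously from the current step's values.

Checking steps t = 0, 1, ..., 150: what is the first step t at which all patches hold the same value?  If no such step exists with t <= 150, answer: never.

Answer: 30
Key observation: Synchronization is absorbing here: once all patches are equal they stay equal, and step 30 is the first all-equal step.

Derivation:
t=0: [81, 68, 35, 37]  (not all equal)
t=1: [46, 65, 48, 69]  (not all equal)
t=2: [11, 48, 11, 48]  (not all equal)
t=3: [47, 33, 47, 33]  (not all equal)
t=4: [90, 53, 90, 53]  (not all equal)
t=5: [35, 75, 35, 75]  (not all equal)
t=6: [36, 83, 36, 83]  (not all equal)
t=7: [58, 82, 58, 82]  (not all equal)
t=8: [51, 20, 51, 20]  (not all equal)
t=9: [58, 40, 58, 40]  (not all equal)
t=10: [68, 21, 68, 21]  (not all equal)
t=11: [59, 15, 59, 15]  (not all equal)
t=12: [43, 16, 43, 16]  (not all equal)
t=13: [48, 62, 48, 62]  (not all equal)
t=14: [8, 45, 8, 45]  (not all equal)
t=15: [55, 25, 55, 25]  (not all equal)
t=16: [72, 29, 72, 29]  (not all equal)
t=17: [83, 27, 83, 27]  (not all equal)
t=18: [79, 58, 79, 58]  (not all equal)
t=19: [19, 43, 19, 43]  (not all equal)
t=20: [62, 57, 62, 57]  (not all equal)
t=21: [20, 6, 20, 6]  (not all equal)
t=22: [20, 57, 20, 57]  (not all equal)
t=23: [23, 57, 23, 57]  (not all equal)
t=24: [23, 66, 23, 66]  (not all equal)
t=25: [9, 65, 9, 65]  (not all equal)
t=26: [4, 25, 4, 25]  (not all equal)
t=27: [71, 15, 71, 15]  (not all equal)
t=28: [43, 22, 43, 22]  (not all equal)
t=29: [65, 63, 65, 63]  (not all equal)
t=30: [3, 3, 3, 3]  (all equal)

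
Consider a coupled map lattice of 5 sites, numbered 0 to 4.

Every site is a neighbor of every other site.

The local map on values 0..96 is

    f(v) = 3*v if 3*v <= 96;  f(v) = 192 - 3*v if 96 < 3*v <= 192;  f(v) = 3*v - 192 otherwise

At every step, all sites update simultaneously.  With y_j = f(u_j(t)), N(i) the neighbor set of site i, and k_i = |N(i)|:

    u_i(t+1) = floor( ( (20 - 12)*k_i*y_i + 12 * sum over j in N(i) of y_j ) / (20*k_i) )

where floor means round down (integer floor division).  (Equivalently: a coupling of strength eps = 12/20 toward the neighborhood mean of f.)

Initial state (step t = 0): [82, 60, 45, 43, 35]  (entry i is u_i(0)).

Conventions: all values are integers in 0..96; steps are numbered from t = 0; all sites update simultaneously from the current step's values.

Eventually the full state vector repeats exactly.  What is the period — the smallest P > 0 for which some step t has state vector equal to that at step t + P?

Answer: 2
Key observation: The state at step 17, [24, 24, 24, 24, 25], reappears at step 19 — and no state repeats earlier — so the cycle the system enters has period 2.

Derivation:
t=0: [82, 60, 45, 43, 35]
t=1: [54, 43, 55, 56, 62]
t=2: [30, 38, 29, 28, 24]
t=3: [84, 81, 83, 82, 79]
t=4: [55, 52, 54, 53, 51]
t=5: [31, 33, 32, 33, 34]
t=6: [93, 93, 93, 93, 92]
t=7: [86, 86, 86, 86, 85]
t=8: [65, 65, 65, 65, 64]
t=9: [2, 2, 2, 2, 1]
t=10: [5, 5, 5, 5, 4]
t=11: [14, 14, 14, 14, 13]
t=12: [41, 41, 41, 41, 40]
t=13: [69, 69, 69, 69, 70]
t=14: [15, 15, 15, 15, 16]
t=15: [45, 45, 45, 45, 46]
t=16: [56, 56, 56, 56, 55]
t=17: [24, 24, 24, 24, 25]
t=18: [72, 72, 72, 72, 73]
t=19: [24, 24, 24, 24, 25]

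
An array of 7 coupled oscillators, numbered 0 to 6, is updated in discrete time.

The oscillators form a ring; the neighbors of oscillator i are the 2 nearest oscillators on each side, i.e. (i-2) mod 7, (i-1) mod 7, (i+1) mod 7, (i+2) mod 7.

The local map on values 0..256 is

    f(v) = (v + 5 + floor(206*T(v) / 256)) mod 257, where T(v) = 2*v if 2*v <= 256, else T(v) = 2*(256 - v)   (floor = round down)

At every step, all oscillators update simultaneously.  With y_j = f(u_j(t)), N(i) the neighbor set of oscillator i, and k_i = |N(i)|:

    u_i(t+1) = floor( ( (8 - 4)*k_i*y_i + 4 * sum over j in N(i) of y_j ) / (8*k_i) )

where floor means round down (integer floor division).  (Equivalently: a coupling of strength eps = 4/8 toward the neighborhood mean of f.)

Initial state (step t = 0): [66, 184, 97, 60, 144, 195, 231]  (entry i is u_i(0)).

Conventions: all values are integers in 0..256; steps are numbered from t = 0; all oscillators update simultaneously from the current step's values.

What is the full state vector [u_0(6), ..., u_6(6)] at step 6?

Answer: [93, 71, 71, 93, 181, 169, 182]

Derivation:
t=0: [66, 184, 97, 60, 144, 195, 231]
t=1: [102, 68, 57, 100, 63, 74, 51]
t=2: [90, 130, 123, 91, 146, 140, 139]
t=3: [156, 118, 113, 157, 92, 115, 95]
t=4: [81, 80, 74, 80, 173, 102, 177]
t=5: [167, 191, 186, 166, 86, 73, 88]
t=6: [93, 71, 71, 93, 181, 169, 182]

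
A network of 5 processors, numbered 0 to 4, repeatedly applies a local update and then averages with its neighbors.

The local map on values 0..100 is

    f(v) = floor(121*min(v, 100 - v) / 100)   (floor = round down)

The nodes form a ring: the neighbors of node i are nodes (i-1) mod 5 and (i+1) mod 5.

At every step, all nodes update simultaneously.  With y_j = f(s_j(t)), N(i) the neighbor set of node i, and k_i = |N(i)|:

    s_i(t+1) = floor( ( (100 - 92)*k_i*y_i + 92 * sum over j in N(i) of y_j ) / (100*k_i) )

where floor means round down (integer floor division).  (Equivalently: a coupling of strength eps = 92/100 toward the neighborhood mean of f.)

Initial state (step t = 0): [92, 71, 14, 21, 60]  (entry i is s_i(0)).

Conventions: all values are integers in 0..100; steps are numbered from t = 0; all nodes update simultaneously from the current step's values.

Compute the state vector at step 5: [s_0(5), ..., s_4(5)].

Simulating step by step:
t=0: [92, 71, 14, 21, 60]
t=1: [38, 14, 28, 31, 19]
t=2: [21, 37, 27, 28, 39]
t=3: [43, 29, 37, 38, 30]
t=4: [36, 46, 40, 40, 47]
t=5: [54, 46, 51, 51, 46]

Answer: [54, 46, 51, 51, 46]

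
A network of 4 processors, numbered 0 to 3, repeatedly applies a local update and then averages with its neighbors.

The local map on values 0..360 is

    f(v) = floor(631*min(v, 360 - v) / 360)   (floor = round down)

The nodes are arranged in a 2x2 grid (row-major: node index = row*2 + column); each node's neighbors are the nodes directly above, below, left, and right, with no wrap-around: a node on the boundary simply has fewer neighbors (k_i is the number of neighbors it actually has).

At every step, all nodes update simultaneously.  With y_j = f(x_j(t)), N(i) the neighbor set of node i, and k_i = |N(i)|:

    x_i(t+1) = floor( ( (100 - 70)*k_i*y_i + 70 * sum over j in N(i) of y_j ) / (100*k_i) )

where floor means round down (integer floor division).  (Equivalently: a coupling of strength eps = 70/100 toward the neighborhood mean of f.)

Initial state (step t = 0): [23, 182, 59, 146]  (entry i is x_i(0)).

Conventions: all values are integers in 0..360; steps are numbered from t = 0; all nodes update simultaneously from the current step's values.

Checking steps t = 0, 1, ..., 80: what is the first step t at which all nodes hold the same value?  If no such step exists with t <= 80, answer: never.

Simulating step by step:
t=0: [23, 182, 59, 146]  (not all equal)
t=1: [156, 196, 134, 221]  (not all equal)
t=2: [264, 266, 250, 255]  (not all equal)
t=3: [175, 172, 180, 179]  (not all equal)
t=4: [307, 306, 311, 309]  (not all equal)
t=5: [90, 91, 88, 89]  (not all equal)
t=6: [156, 156, 155, 156]  (not all equal)
t=7: [272, 273, 272, 272]  (not all equal)
t=8: [153, 153, 154, 153]  (not all equal)
t=9: [268, 268, 268, 268]  (all equal)

Answer: 9
Key observation: Synchronization is absorbing here: once all nodes are equal they stay equal, and step 9 is the first all-equal step.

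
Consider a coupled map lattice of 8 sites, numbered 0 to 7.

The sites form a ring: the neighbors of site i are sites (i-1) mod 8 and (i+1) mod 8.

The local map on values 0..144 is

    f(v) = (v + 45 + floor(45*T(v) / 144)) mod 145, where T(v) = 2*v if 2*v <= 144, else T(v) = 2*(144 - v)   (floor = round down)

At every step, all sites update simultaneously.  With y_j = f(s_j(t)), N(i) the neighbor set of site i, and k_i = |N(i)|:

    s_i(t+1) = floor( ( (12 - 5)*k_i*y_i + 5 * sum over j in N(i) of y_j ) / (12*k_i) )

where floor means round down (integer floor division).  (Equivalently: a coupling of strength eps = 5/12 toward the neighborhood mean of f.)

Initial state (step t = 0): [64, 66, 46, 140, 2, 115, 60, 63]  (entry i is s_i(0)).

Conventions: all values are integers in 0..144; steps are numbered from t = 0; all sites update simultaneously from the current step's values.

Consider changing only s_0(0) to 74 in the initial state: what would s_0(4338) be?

Answer: s_0(4338) = 39
Key observation: The state at step 24, [39, 83, 83, 75, 83, 83, 39, 22], reappears at step 26: the system is in a cycle of period 2 from step 24 on.  Therefore the state at step 4338 equals the state at step 24 + ((4338 - 24) mod 2) = 24, which is [39, 83, 83, 75, 83, 83, 39, 22].

Derivation:
t=0: [74, 66, 46, 140, 2, 115, 60, 63]
t=1: [11, 32, 79, 59, 43, 58, 90, 34]
t=2: [77, 73, 60, 109, 124, 109, 63, 76]
t=3: [17, 43, 92, 54, 33, 25, 11, 14]
t=4: [79, 86, 65, 102, 102, 82, 67, 67]
t=5: [17, 17, 13, 23, 26, 19, 10, 10]
t=6: [69, 70, 70, 79, 83, 74, 63, 63]
t=7: [10, 12, 14, 18, 19, 14, 5, 4]
t=8: [59, 64, 67, 72, 73, 65, 55, 53]
t=9: [109, 33, 9, 15, 14, 34, 106, 133]
t=10: [46, 75, 69, 66, 74, 78, 45, 35]
t=11: [94, 37, 12, 10, 15, 39, 93, 108]
t=12: [42, 79, 71, 63, 75, 82, 42, 27]
t=13: [88, 37, 13, 8, 15, 38, 88, 98]
t=14: [40, 79, 72, 61, 74, 81, 40, 24]
t=15: [85, 37, 43, 91, 44, 38, 85, 94]
t=16: [39, 89, 93, 61, 94, 90, 39, 23]
t=17: [84, 40, 48, 94, 49, 41, 84, 92]
t=18: [40, 94, 99, 66, 100, 94, 40, 22]
t=19: [86, 43, 22, 15, 22, 43, 86, 92]
t=20: [41, 87, 84, 73, 84, 87, 41, 23]
t=21: [86, 40, 20, 18, 20, 40, 86, 94]
t=22: [40, 84, 83, 75, 83, 84, 40, 23]
t=23: [85, 39, 20, 19, 20, 39, 85, 93]
t=24: [39, 83, 83, 75, 83, 83, 39, 22]
t=25: [84, 39, 20, 19, 20, 39, 84, 91]
t=26: [39, 83, 83, 75, 83, 83, 39, 22]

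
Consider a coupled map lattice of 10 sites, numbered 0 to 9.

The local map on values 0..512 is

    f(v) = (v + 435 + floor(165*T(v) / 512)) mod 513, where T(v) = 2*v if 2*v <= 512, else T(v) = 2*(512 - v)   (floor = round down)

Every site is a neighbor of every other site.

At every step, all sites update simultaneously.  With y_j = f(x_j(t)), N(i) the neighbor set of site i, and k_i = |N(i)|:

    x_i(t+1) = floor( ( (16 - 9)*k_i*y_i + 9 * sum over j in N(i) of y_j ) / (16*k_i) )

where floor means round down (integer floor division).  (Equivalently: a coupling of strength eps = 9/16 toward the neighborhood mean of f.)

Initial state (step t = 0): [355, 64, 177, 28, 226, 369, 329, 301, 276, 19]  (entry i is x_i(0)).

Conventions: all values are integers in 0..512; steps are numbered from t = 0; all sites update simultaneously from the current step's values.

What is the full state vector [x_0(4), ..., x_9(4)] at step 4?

Answer: [386, 386, 386, 386, 386, 386, 386, 386, 386, 386]

Derivation:
t=0: [355, 64, 177, 28, 226, 369, 329, 301, 276, 19]
t=1: [349, 217, 287, 387, 317, 350, 345, 341, 338, 382]
t=2: [368, 331, 360, 373, 364, 368, 367, 367, 367, 372]
t=3: [381, 376, 380, 381, 380, 381, 381, 381, 381, 381]
t=4: [386, 386, 386, 386, 386, 386, 386, 386, 386, 386]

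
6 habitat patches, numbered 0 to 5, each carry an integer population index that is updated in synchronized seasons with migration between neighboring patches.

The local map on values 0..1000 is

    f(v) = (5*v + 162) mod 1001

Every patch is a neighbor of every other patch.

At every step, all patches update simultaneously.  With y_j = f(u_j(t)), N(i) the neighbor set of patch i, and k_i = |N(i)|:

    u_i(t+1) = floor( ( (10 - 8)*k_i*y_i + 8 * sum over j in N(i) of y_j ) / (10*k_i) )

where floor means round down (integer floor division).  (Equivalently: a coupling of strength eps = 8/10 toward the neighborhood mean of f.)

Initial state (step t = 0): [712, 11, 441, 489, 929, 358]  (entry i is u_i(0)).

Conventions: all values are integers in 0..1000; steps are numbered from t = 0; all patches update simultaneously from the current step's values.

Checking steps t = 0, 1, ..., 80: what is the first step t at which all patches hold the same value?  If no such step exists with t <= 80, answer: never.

Answer: 4
Key observation: Synchronization is absorbing here: once all patches are equal they stay equal, and step 4 is the first all-equal step.

Derivation:
t=0: [712, 11, 441, 489, 929, 358]  (not all equal)
t=1: [614, 594, 600, 609, 617, 623]  (not all equal)
t=2: [207, 203, 204, 206, 208, 209]  (not all equal)
t=3: [192, 191, 191, 191, 192, 192]  (not all equal)
t=4: [118, 118, 118, 118, 118, 118]  (all equal)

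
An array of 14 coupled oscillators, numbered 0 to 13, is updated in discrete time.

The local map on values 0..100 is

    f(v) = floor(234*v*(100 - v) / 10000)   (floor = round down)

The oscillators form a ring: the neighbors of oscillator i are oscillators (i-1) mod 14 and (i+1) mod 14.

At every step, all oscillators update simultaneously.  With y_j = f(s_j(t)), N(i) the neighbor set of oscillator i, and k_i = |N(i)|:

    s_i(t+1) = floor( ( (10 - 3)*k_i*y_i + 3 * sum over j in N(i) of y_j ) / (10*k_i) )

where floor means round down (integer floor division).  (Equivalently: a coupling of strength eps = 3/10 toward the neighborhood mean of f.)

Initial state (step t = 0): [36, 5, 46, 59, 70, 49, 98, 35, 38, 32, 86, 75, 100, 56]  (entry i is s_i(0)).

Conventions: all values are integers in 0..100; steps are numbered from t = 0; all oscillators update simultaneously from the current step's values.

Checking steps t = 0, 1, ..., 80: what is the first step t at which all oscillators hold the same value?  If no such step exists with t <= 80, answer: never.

Answer: 4
Key observation: Synchronization is absorbing here: once all oscillators are equal they stay equal, and step 4 is the first all-equal step.

Derivation:
t=0: [36, 5, 46, 59, 70, 49, 98, 35, 38, 32, 86, 75, 100, 56]  (not all equal)
t=1: [47, 24, 50, 55, 51, 48, 19, 45, 53, 47, 33, 34, 15, 47]  (not all equal)
t=2: [55, 46, 55, 57, 57, 54, 42, 54, 57, 56, 52, 48, 36, 53]  (not all equal)
t=3: [57, 57, 57, 57, 57, 57, 57, 57, 57, 57, 57, 57, 54, 57]  (not all equal)
t=4: [57, 57, 57, 57, 57, 57, 57, 57, 57, 57, 57, 57, 57, 57]  (all equal)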